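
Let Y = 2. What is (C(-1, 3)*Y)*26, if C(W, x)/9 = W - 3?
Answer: -1872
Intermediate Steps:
C(W, x) = -27 + 9*W (C(W, x) = 9*(W - 3) = 9*(-3 + W) = -27 + 9*W)
(C(-1, 3)*Y)*26 = ((-27 + 9*(-1))*2)*26 = ((-27 - 9)*2)*26 = -36*2*26 = -72*26 = -1872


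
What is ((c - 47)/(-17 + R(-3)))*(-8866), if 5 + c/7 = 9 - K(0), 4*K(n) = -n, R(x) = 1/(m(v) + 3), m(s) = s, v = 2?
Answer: -421135/42 ≈ -10027.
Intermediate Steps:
R(x) = 1/5 (R(x) = 1/(2 + 3) = 1/5)
K(n) = -n/4 (K(n) = (-n)/4 = -n/4)
c = 28 (c = -35 + 7*(9 - (-1)*0/4) = -35 + 7*(9 - 1*0) = -35 + 7*(9 + 0) = -35 + 7*9 = -35 + 63 = 28)
((c - 47)/(-17 + R(-3)))*(-8866) = ((28 - 47)/(-17 + 1/5))*(-8866) = -19/(-84/5)*(-8866) = -19*(-5/84)*(-8866) = (95/84)*(-8866) = -421135/42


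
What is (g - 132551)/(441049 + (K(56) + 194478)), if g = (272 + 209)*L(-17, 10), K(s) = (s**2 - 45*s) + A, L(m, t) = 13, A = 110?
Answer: -126298/636253 ≈ -0.19850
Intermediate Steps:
K(s) = 110 + s**2 - 45*s (K(s) = (s**2 - 45*s) + 110 = 110 + s**2 - 45*s)
g = 6253 (g = (272 + 209)*13 = 481*13 = 6253)
(g - 132551)/(441049 + (K(56) + 194478)) = (6253 - 132551)/(441049 + ((110 + 56**2 - 45*56) + 194478)) = -126298/(441049 + ((110 + 3136 - 2520) + 194478)) = -126298/(441049 + (726 + 194478)) = -126298/(441049 + 195204) = -126298/636253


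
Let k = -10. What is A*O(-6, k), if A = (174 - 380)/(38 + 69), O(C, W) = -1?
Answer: 206/107 ≈ 1.9252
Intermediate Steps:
A = -206/107 ≈ -1.9252
A*O(-6, k) = -206/107*(-1) = 206/107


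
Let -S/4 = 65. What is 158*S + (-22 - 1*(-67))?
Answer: -41035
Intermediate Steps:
S = -260 (S = -4*65 = -260)
158*S + (-22 - 1*(-67)) = 158*(-260) + (-22 - 1*(-67)) = -41080 + (-22 + 67) = -41080 + 45 = -41035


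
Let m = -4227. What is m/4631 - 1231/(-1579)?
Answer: -973672/7312349 ≈ -0.13315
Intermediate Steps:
m/4631 - 1231/(-1579) = -4227/4631 - 1231/(-1579) = -4227*1/4631 - 1231*(-1/1579) = -4227/4631 + 1231/1579 = -973672/7312349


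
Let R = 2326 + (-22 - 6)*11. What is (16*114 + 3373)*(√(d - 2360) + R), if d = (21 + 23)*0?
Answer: 10487546 + 10394*I*√590 ≈ 1.0488e+7 + 2.5247e+5*I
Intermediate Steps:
d = 0 (d = 44*0 = 0)
R = 2018 (R = 2326 - 28*11 = 2326 - 308 = 2018)
(16*114 + 3373)*(√(d - 2360) + R) = (16*114 + 3373)*(√(0 - 2360) + 2018) = (1824 + 3373)*(√(-2360) + 2018) = 5197*(2*I*√590 + 2018) = 5197*(2018 + 2*I*√590) = 10487546 + 10394*I*√590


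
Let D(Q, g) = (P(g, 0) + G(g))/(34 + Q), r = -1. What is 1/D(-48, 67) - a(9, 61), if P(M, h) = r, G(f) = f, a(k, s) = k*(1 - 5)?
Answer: 1181/33 ≈ 35.788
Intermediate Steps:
a(k, s) = -4*k (a(k, s) = k*(-4) = -4*k)
P(M, h) = -1
D(Q, g) = (-1 + g)/(34 + Q)
1/D(-48, 67) - a(9, 61) = 1/((-1 + 67)/(34 - 48)) - (-4)*9 = 1/(66/(-14)) - 1*(-36) = 1/(-1/14*66) + 36 = 1/(-33/7) + 36 = -7/33 + 36 = 1181/33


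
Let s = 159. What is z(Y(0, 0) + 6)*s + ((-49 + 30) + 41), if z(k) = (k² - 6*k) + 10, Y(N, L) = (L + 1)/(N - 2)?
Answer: 4699/4 ≈ 1174.8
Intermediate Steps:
Y(N, L) = (1 + L)/(-2 + N)
z(k) = 10 + k² - 6*k
z(Y(0, 0) + 6)*s + ((-49 + 30) + 41) = (10 + ((1 + 0)/(-2 + 0) + 6)² - 6*((1 + 0)/(-2 + 0) + 6))*159 + ((-49 + 30) + 41) = (10 + (1/(-2) + 6)² - 6*(1/(-2) + 6))*159 + (-19 + 41) = (10 + (-½*1 + 6)² - 6*(-½*1 + 6))*159 + 22 = (10 + (-½ + 6)² - 6*(-½ + 6))*159 + 22 = (10 + (11/2)² - 6*11/2)*159 + 22 = (10 + 121/4 - 33)*159 + 22 = (29/4)*159 + 22 = 4611/4 + 22 = 4699/4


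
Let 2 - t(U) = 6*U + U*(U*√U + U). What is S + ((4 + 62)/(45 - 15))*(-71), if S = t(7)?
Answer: -1226/5 - 49*√7 ≈ -374.84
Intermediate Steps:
t(U) = 2 - 6*U - U*(U + U^(3/2)) (t(U) = 2 - (6*U + U*(U*√U + U)) = 2 - (6*U + U*(U^(3/2) + U)) = 2 - (6*U + U*(U + U^(3/2))) = 2 + (-6*U - U*(U + U^(3/2))) = 2 - 6*U - U*(U + U^(3/2)))
S = -89 - 49*√7 (S = 2 - 1*7² - 7^(5/2) - 6*7 = 2 - 1*49 - 49*√7 - 42 = 2 - 49 - 49*√7 - 42 = -89 - 49*√7 ≈ -218.64)
S + ((4 + 62)/(45 - 15))*(-71) = (-89 - 49*√7) + ((4 + 62)/(45 - 15))*(-71) = (-89 - 49*√7) + (66/30)*(-71) = (-89 - 49*√7) + (66*(1/30))*(-71) = (-89 - 49*√7) + (11/5)*(-71) = (-89 - 49*√7) - 781/5 = -1226/5 - 49*√7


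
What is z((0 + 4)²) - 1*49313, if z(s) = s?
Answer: -49297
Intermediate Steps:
z((0 + 4)²) - 1*49313 = (0 + 4)² - 1*49313 = 4² - 49313 = 16 - 49313 = -49297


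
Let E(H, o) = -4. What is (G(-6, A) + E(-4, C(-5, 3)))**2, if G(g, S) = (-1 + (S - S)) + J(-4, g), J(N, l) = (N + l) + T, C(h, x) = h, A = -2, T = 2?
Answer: 169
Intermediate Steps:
J(N, l) = 2 + N + l (J(N, l) = (N + l) + 2 = 2 + N + l)
G(g, S) = -3 + g (G(g, S) = (-1 + (S - S)) + (2 - 4 + g) = (-1 + 0) + (-2 + g) = -1 + (-2 + g) = -3 + g)
(G(-6, A) + E(-4, C(-5, 3)))**2 = ((-3 - 6) - 4)**2 = (-9 - 4)**2 = (-13)**2 = 169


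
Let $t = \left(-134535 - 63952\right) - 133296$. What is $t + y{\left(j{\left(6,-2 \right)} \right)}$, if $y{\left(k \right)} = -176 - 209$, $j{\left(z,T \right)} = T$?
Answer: $-332168$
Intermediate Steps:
$y{\left(k \right)} = -385$
$t = -331783$ ($t = -198487 - 133296 = -331783$)
$t + y{\left(j{\left(6,-2 \right)} \right)} = -331783 - 385 = -332168$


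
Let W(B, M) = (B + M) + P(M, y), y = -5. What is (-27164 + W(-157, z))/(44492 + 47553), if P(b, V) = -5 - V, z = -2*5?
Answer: -27331/92045 ≈ -0.29693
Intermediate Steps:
z = -10
W(B, M) = B + M (W(B, M) = (B + M) + (-5 - 1*(-5)) = (B + M) + (-5 + 5) = (B + M) + 0 = B + M)
(-27164 + W(-157, z))/(44492 + 47553) = (-27164 + (-157 - 10))/(44492 + 47553) = (-27164 - 167)/92045 = -27331*1/92045 = -27331/92045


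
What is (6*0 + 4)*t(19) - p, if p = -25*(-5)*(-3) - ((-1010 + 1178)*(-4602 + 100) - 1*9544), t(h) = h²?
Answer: -764061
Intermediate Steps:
p = 765505 (p = 125*(-3) - (168*(-4502) - 9544) = -375 - (-756336 - 9544) = -375 - 1*(-765880) = -375 + 765880 = 765505)
(6*0 + 4)*t(19) - p = (6*0 + 4)*19² - 1*765505 = (0 + 4)*361 - 765505 = 4*361 - 765505 = 1444 - 765505 = -764061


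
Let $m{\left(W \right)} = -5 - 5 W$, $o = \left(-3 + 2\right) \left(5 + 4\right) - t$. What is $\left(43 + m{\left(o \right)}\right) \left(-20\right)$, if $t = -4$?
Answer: $-1260$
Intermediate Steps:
$o = -5$ ($o = \left(-3 + 2\right) \left(5 + 4\right) - -4 = \left(-1\right) 9 + 4 = -9 + 4 = -5$)
$\left(43 + m{\left(o \right)}\right) \left(-20\right) = \left(43 - -20\right) \left(-20\right) = \left(43 + \left(-5 + 25\right)\right) \left(-20\right) = \left(43 + 20\right) \left(-20\right) = 63 \left(-20\right) = -1260$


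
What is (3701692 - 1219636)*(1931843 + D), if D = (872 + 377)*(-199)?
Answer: 4178025008352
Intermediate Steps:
D = -248551 (D = 1249*(-199) = -248551)
(3701692 - 1219636)*(1931843 + D) = (3701692 - 1219636)*(1931843 - 248551) = 2482056*1683292 = 4178025008352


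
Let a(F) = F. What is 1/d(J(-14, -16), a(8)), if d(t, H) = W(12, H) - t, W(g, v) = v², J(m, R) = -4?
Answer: 1/68 ≈ 0.014706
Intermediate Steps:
d(t, H) = H² - t
1/d(J(-14, -16), a(8)) = 1/(8² - 1*(-4)) = 1/(64 + 4) = 1/68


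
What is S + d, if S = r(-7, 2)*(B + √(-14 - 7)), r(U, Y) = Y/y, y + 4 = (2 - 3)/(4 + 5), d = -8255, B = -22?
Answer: -305039/37 - 18*I*√21/37 ≈ -8244.3 - 2.2294*I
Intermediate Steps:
y = -37/9 (y = -4 + (2 - 3)/(4 + 5) = -4 - 1/9 = -4 - 1*⅑ = -4 - ⅑ = -37/9 ≈ -4.1111)
r(U, Y) = -9*Y/37 (r(U, Y) = Y/(-37/9) = Y*(-9/37) = -9*Y/37)
S = 396/37 - 18*I*√21/37 (S = (-9/37*2)*(-22 + √(-14 - 7)) = -18*(-22 + √(-21))/37 = -18*(-22 + I*√21)/37 = 396/37 - 18*I*√21/37 ≈ 10.703 - 2.2294*I)
S + d = (396/37 - 18*I*√21/37) - 8255 = -305039/37 - 18*I*√21/37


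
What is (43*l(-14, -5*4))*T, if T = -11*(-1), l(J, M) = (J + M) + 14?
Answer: -9460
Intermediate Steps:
l(J, M) = 14 + J + M
T = 11
(43*l(-14, -5*4))*T = (43*(14 - 14 - 5*4))*11 = (43*(14 - 14 - 20))*11 = (43*(-20))*11 = -860*11 = -9460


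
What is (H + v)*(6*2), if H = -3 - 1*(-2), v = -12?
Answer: -156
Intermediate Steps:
H = -1 (H = -3 + 2 = -1)
(H + v)*(6*2) = (-1 - 12)*(6*2) = -13*12 = -156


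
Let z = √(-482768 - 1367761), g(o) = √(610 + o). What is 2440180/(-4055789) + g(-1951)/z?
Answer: -2440180/4055789 + √275728821/616843 ≈ -0.57473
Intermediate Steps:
z = I*√1850529 (z = √(-1850529) = I*√1850529 ≈ 1360.3*I)
2440180/(-4055789) + g(-1951)/z = 2440180/(-4055789) + √(610 - 1951)/((I*√1850529)) = 2440180*(-1/4055789) + √(-1341)*(-I*√1850529/1850529) = -2440180/4055789 + (3*I*√149)*(-I*√1850529/1850529) = -2440180/4055789 + √275728821/616843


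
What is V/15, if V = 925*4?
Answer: 740/3 ≈ 246.67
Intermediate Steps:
V = 3700
V/15 = 3700/15 = 3700*(1/15) = 740/3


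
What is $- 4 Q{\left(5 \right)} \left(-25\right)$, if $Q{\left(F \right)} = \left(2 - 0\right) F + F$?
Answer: $1500$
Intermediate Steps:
$Q{\left(F \right)} = 3 F$ ($Q{\left(F \right)} = \left(2 + 0\right) F + F = 2 F + F = 3 F$)
$- 4 Q{\left(5 \right)} \left(-25\right) = - 4 \cdot 3 \cdot 5 \left(-25\right) = \left(-4\right) 15 \left(-25\right) = \left(-60\right) \left(-25\right) = 1500$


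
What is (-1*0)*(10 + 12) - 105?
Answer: -105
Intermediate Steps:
(-1*0)*(10 + 12) - 105 = 0*22 - 105 = 0 - 105 = -105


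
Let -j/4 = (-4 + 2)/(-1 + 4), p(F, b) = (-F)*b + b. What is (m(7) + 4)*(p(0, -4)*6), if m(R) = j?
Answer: -160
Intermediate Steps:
p(F, b) = b - F*b (p(F, b) = -F*b + b = b - F*b)
j = 8/3 (j = -4*(-4 + 2)/(-1 + 4) = -(-8)/3 = -4*(-2/3) = 8/3 ≈ 2.6667)
m(R) = 8/3
(m(7) + 4)*(p(0, -4)*6) = (8/3 + 4)*(-4*(1 - 1*0)*6) = 20*(-4*(1 + 0)*6)/3 = 20*(-4*1*6)/3 = 20*(-4*6)/3 = (20/3)*(-24) = -160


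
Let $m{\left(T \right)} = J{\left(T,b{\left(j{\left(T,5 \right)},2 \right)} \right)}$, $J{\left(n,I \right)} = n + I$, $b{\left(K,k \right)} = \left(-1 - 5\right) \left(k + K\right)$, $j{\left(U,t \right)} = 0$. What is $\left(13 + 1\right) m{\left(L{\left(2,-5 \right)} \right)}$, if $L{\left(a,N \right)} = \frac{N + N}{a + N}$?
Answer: $- \frac{364}{3} \approx -121.33$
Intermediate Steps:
$b{\left(K,k \right)} = - 6 K - 6 k$ ($b{\left(K,k \right)} = - 6 \left(K + k\right) = - 6 K - 6 k$)
$L{\left(a,N \right)} = \frac{2 N}{N + a}$
$J{\left(n,I \right)} = I + n$
$m{\left(T \right)} = -12 + T$ ($m{\left(T \right)} = \left(\left(-6\right) 0 - 12\right) + T = \left(0 - 12\right) + T = -12 + T$)
$\left(13 + 1\right) m{\left(L{\left(2,-5 \right)} \right)} = \left(13 + 1\right) \left(-12 + 2 \left(-5\right) \frac{1}{-5 + 2}\right) = 14 \left(-12 + 2 \left(-5\right) \frac{1}{-3}\right) = 14 \left(-12 + 2 \left(-5\right) \left(- \frac{1}{3}\right)\right) = 14 \left(-12 + \frac{10}{3}\right) = 14 \left(- \frac{26}{3}\right) = - \frac{364}{3}$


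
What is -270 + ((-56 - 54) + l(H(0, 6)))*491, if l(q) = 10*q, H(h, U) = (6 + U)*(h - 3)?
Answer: -231040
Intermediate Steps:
H(h, U) = (-3 + h)*(6 + U) (H(h, U) = (6 + U)*(-3 + h) = (-3 + h)*(6 + U))
-270 + ((-56 - 54) + l(H(0, 6)))*491 = -270 + ((-56 - 54) + 10*(-18 - 3*6 + 6*0 + 6*0))*491 = -270 + (-110 + 10*(-18 - 18 + 0 + 0))*491 = -270 + (-110 + 10*(-36))*491 = -270 + (-110 - 360)*491 = -270 - 470*491 = -270 - 230770 = -231040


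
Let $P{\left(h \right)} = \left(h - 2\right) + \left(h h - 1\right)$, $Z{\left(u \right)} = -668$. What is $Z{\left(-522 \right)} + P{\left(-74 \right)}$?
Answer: $4731$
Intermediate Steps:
$P{\left(h \right)} = -3 + h + h^{2}$ ($P{\left(h \right)} = \left(-2 + h\right) + \left(h^{2} - 1\right) = \left(-2 + h\right) + \left(-1 + h^{2}\right) = -3 + h + h^{2}$)
$Z{\left(-522 \right)} + P{\left(-74 \right)} = -668 - \left(77 - 5476\right) = -668 - -5399 = -668 + 5399 = 4731$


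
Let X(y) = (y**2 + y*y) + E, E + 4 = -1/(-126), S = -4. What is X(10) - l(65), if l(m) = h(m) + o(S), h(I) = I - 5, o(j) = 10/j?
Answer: 8726/63 ≈ 138.51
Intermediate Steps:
E = -503/126 (E = -4 - 1/(-126) = -4 - 1*(-1/126) = -4 + 1/126 = -503/126 ≈ -3.9921)
h(I) = -5 + I
X(y) = -503/126 + 2*y**2 (X(y) = (y**2 + y*y) - 503/126 = (y**2 + y**2) - 503/126 = 2*y**2 - 503/126 = -503/126 + 2*y**2)
l(m) = -15/2 + m (l(m) = (-5 + m) + 10/(-4) = (-5 + m) + 10*(-1/4) = (-5 + m) - 5/2 = -15/2 + m)
X(10) - l(65) = (-503/126 + 2*10**2) - (-15/2 + 65) = (-503/126 + 2*100) - 1*115/2 = (-503/126 + 200) - 115/2 = 24697/126 - 115/2 = 8726/63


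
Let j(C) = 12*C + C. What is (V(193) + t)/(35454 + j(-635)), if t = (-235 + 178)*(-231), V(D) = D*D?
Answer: 50416/27199 ≈ 1.8536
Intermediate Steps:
j(C) = 13*C
V(D) = D²
t = 13167 (t = -57*(-231) = 13167)
(V(193) + t)/(35454 + j(-635)) = (193² + 13167)/(35454 + 13*(-635)) = (37249 + 13167)/(35454 - 8255) = 50416/27199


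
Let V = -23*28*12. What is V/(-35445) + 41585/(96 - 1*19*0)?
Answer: 491574071/1134240 ≈ 433.40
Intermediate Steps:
V = -7728 (V = -644*12 = -7728)
V/(-35445) + 41585/(96 - 1*19*0) = -7728/(-35445) + 41585/(96 - 1*19*0) = -7728*(-1/35445) + 41585/(96 - 19*0) = 2576/11815 + 41585/(96 + 0) = 2576/11815 + 41585/96 = 491574071/1134240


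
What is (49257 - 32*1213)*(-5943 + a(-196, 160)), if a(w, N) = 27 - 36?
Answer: -62144832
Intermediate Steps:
a(w, N) = -9
(49257 - 32*1213)*(-5943 + a(-196, 160)) = (49257 - 32*1213)*(-5943 - 9) = (49257 - 38816)*(-5952) = 10441*(-5952) = -62144832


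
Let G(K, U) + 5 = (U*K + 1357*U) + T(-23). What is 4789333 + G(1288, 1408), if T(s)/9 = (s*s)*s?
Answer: 8403985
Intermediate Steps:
T(s) = 9*s³ (T(s) = 9*((s*s)*s) = 9*(s²*s) = 9*s³)
G(K, U) = -109508 + 1357*U + K*U (G(K, U) = -5 + ((U*K + 1357*U) + 9*(-23)³) = -5 + ((K*U + 1357*U) + 9*(-12167)) = -5 + ((1357*U + K*U) - 109503) = -5 + (-109503 + 1357*U + K*U) = -109508 + 1357*U + K*U)
4789333 + G(1288, 1408) = 4789333 + (-109508 + 1357*1408 + 1288*1408) = 4789333 + (-109508 + 1910656 + 1813504) = 4789333 + 3614652 = 8403985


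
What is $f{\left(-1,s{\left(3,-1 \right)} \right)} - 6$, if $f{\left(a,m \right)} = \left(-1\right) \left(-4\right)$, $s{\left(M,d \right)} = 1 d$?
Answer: $-2$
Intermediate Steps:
$s{\left(M,d \right)} = d$
$f{\left(a,m \right)} = 4$
$f{\left(-1,s{\left(3,-1 \right)} \right)} - 6 = 4 - 6 = -2$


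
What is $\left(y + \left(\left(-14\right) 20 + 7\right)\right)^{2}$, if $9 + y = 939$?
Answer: $431649$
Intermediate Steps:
$y = 930$ ($y = -9 + 939 = 930$)
$\left(y + \left(\left(-14\right) 20 + 7\right)\right)^{2} = \left(930 + \left(\left(-14\right) 20 + 7\right)\right)^{2} = \left(930 + \left(-280 + 7\right)\right)^{2} = \left(930 - 273\right)^{2} = 657^{2} = 431649$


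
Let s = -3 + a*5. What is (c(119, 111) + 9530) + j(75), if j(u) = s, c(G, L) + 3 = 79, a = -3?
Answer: 9588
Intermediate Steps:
s = -18 (s = -3 - 3*5 = -3 - 15 = -18)
c(G, L) = 76 (c(G, L) = -3 + 79 = 76)
j(u) = -18
(c(119, 111) + 9530) + j(75) = (76 + 9530) - 18 = 9606 - 18 = 9588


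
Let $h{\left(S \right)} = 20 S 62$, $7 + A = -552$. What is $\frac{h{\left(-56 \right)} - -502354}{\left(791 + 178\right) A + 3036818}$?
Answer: $\frac{432914}{2495147} \approx 0.1735$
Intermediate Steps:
$A = -559$ ($A = -7 - 552 = -559$)
$h{\left(S \right)} = 1240 S$
$\frac{h{\left(-56 \right)} - -502354}{\left(791 + 178\right) A + 3036818} = \frac{1240 \left(-56\right) - -502354}{\left(791 + 178\right) \left(-559\right) + 3036818} = \frac{-69440 + 502354}{969 \left(-559\right) + 3036818} = \frac{432914}{-541671 + 3036818} = \frac{432914}{2495147}$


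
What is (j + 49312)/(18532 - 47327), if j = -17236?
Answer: -32076/28795 ≈ -1.1139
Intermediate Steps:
(j + 49312)/(18532 - 47327) = (-17236 + 49312)/(18532 - 47327) = 32076/(-28795) = 32076*(-1/28795) = -32076/28795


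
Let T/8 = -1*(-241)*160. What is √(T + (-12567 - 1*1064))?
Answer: 543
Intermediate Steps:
T = 308480 (T = 8*(-1*(-241)*160) = 8*(241*160) = 8*38560 = 308480)
√(T + (-12567 - 1*1064)) = √(308480 + (-12567 - 1*1064)) = √(308480 + (-12567 - 1064)) = √(308480 - 13631) = √294849 = 543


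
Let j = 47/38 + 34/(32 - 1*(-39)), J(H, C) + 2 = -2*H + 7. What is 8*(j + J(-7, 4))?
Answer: 223564/1349 ≈ 165.73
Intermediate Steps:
J(H, C) = 5 - 2*H (J(H, C) = -2 + (-2*H + 7) = -2 + (7 - 2*H) = 5 - 2*H)
j = 4629/2698 (j = 47*(1/38) + 34/(32 + 39) = 47/38 + 34/71 = 4629/2698 ≈ 1.7157)
8*(j + J(-7, 4)) = 8*(4629/2698 + (5 - 2*(-7))) = 8*(4629/2698 + (5 + 14)) = 8*(4629/2698 + 19) = 8*(55891/2698) = 223564/1349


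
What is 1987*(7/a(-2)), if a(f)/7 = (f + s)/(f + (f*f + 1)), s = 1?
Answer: -5961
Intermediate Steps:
a(f) = 7*(1 + f)/(1 + f + f²) (a(f) = 7*((f + 1)/(f + (f*f + 1))) = 7*((1 + f)/(f + (f² + 1))) = 7*((1 + f)/(f + (1 + f²))) = 7*((1 + f)/(1 + f + f²)) = 7*(1 + f)/(1 + f + f²))
1987*(7/a(-2)) = 1987*(7/((7*(1 - 2)/(1 - 2 + (-2)²)))) = 1987*(7/((7*(-1)/(1 - 2 + 4)))) = 1987*(7/((7*(-1)/3))) = 1987*(7/((7*(⅓)*(-1)))) = 1987*(7/(-7/3)) = 1987*(7*(-3/7)) = 1987*(-3) = -5961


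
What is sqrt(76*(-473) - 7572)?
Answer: 16*I*sqrt(170) ≈ 208.61*I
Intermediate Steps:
sqrt(76*(-473) - 7572) = sqrt(-35948 - 7572) = sqrt(-43520) = 16*I*sqrt(170)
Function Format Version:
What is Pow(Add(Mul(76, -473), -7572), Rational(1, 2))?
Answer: Mul(16, I, Pow(170, Rational(1, 2))) ≈ Mul(208.61, I)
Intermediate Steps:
Pow(Add(Mul(76, -473), -7572), Rational(1, 2)) = Pow(Add(-35948, -7572), Rational(1, 2)) = Pow(-43520, Rational(1, 2)) = Mul(16, I, Pow(170, Rational(1, 2)))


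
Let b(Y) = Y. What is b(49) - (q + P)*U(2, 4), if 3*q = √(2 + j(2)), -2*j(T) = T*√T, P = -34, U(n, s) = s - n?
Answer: 117 - 2*√(2 - √2)/3 ≈ 116.49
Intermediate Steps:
j(T) = -T^(3/2)/2 (j(T) = -T*√T/2 = -T^(3/2)/2)
q = √(2 - √2)/3 ≈ 0.25512
b(49) - (q + P)*U(2, 4) = 49 - (√(2 - √2)/3 - 34)*(4 - 1*2) = 49 - (-34 + √(2 - √2)/3)*(4 - 2) = 49 - (-34 + √(2 - √2)/3)*2 = 49 - (-68 + 2*√(2 - √2)/3) = 49 + (68 - 2*√(2 - √2)/3) = 117 - 2*√(2 - √2)/3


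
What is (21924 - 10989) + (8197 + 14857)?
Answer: 33989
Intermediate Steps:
(21924 - 10989) + (8197 + 14857) = 10935 + 23054 = 33989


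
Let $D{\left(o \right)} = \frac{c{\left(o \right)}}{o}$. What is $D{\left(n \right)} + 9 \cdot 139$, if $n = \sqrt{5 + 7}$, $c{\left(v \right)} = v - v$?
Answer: $1251$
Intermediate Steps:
$c{\left(v \right)} = 0$
$n = 2 \sqrt{3}$ ($n = \sqrt{12} = 2 \sqrt{3} \approx 3.4641$)
$D{\left(o \right)} = 0$ ($D{\left(o \right)} = \frac{0}{o} = 0$)
$D{\left(n \right)} + 9 \cdot 139 = 0 + 9 \cdot 139 = 0 + 1251 = 1251$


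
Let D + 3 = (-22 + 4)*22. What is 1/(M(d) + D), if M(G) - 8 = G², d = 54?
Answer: 1/2525 ≈ 0.00039604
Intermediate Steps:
D = -399 (D = -3 + (-22 + 4)*22 = -3 - 18*22 = -3 - 396 = -399)
M(G) = 8 + G²
1/(M(d) + D) = 1/((8 + 54²) - 399) = 1/((8 + 2916) - 399) = 1/(2924 - 399) = 1/2525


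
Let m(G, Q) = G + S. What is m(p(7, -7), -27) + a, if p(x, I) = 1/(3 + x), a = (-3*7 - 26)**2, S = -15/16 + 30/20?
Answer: 176773/80 ≈ 2209.7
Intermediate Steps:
S = 9/16 (S = -15*1/16 + 30*(1/20) = -15/16 + 3/2 = 9/16 ≈ 0.56250)
a = 2209 (a = (-21 - 26)**2 = (-47)**2 = 2209)
m(G, Q) = 9/16 + G (m(G, Q) = G + 9/16 = 9/16 + G)
m(p(7, -7), -27) + a = (9/16 + 1/(3 + 7)) + 2209 = (9/16 + 1/10) + 2209 = 53/80 + 2209 = 176773/80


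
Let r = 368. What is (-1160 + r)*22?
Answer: -17424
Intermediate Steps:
(-1160 + r)*22 = (-1160 + 368)*22 = -792*22 = -17424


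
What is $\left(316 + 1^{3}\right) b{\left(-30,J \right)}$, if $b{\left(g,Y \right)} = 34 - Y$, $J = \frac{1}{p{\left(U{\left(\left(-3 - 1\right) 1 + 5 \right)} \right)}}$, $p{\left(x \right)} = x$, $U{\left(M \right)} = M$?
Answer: $10461$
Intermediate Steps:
$J = 1$ ($J = \frac{1}{\left(-3 - 1\right) 1 + 5} = \frac{1}{\left(-4\right) 1 + 5} = \frac{1}{-4 + 5} = 1^{-1} = 1$)
$\left(316 + 1^{3}\right) b{\left(-30,J \right)} = \left(316 + 1^{3}\right) \left(34 - 1\right) = \left(316 + 1\right) \left(34 - 1\right) = 317 \cdot 33 = 10461$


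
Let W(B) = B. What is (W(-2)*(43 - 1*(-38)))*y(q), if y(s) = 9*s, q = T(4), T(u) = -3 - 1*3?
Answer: 8748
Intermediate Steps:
T(u) = -6 (T(u) = -3 - 3 = -6)
q = -6
(W(-2)*(43 - 1*(-38)))*y(q) = (-2*(43 - 1*(-38)))*(9*(-6)) = -2*(43 + 38)*(-54) = -2*81*(-54) = -162*(-54) = 8748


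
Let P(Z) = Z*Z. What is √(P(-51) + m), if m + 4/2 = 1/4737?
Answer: 2*√14579851242/4737 ≈ 50.980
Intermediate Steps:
m = -9473/4737 (m = -2 + 1/4737 = -9473/4737 ≈ -1.9998)
P(Z) = Z²
√(P(-51) + m) = √((-51)² - 9473/4737) = √(2601 - 9473/4737) = √(12311464/4737) = 2*√14579851242/4737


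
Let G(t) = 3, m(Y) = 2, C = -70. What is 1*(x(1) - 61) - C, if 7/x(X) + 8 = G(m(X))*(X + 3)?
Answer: 43/4 ≈ 10.750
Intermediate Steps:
x(X) = 7/(1 + 3*X) (x(X) = 7/(-8 + 3*(X + 3)) = 7/(-8 + 3*(3 + X)) = 7/(-8 + (9 + 3*X)) = 7/(1 + 3*X))
1*(x(1) - 61) - C = 1*(7/(1 + 3*1) - 61) - 1*(-70) = 1*(7/(1 + 3) - 61) + 70 = 1*(7/4 - 61) + 70 = 1*(-237/4) + 70 = -237/4 + 70 = 43/4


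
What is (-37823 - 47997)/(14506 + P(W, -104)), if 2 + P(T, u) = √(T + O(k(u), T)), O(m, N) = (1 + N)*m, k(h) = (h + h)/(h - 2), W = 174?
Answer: -32985431920/5574685713 + 42910*√1453366/5574685713 ≈ -5.9077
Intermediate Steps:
k(h) = 2*h/(-2 + h) (k(h) = (2*h)/(-2 + h) = 2*h/(-2 + h))
O(m, N) = m*(1 + N)
P(T, u) = -2 + √(T + 2*u*(1 + T)/(-2 + u)) (P(T, u) = -2 + √(T + (2*u/(-2 + u))*(1 + T)) = -2 + √(T + 2*u*(1 + T)/(-2 + u)))
(-37823 - 47997)/(14506 + P(W, -104)) = (-37823 - 47997)/(14506 + (-2 + √((174*(-2 - 104) + 2*(-104)*(1 + 174))/(-2 - 104)))) = -85820/(14506 + (-2 + √((174*(-106) + 2*(-104)*175)/(-106)))) = -85820/(14506 + (-2 + √(-(-18444 - 36400)/106))) = -85820/(14506 + (-2 + √(-1/106*(-54844)))) = -85820/(14506 + (-2 + √(27422/53))) = -85820/(14506 + (-2 + √1453366/53)) = -85820/(14504 + √1453366/53)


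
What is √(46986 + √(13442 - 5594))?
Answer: √(46986 + 6*√218) ≈ 216.97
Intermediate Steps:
√(46986 + √(13442 - 5594)) = √(46986 + √7848) = √(46986 + 6*√218)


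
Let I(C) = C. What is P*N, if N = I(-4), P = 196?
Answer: -784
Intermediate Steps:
N = -4
P*N = 196*(-4) = -784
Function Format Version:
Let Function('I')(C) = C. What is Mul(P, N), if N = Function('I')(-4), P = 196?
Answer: -784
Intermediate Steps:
N = -4
Mul(P, N) = Mul(196, -4) = -784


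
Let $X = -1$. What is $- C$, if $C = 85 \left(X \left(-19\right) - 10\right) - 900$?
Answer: $135$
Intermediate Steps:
$C = -135$ ($C = 85 \left(\left(-1\right) \left(-19\right) - 10\right) - 900 = 85 \left(19 - 10\right) - 900 = 85 \cdot 9 - 900 = 765 - 900 = -135$)
$- C = \left(-1\right) \left(-135\right) = 135$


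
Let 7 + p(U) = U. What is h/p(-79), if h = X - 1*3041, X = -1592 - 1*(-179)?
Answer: 2227/43 ≈ 51.791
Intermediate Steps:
X = -1413 (X = -1592 + 179 = -1413)
p(U) = -7 + U
h = -4454 (h = -1413 - 1*3041 = -1413 - 3041 = -4454)
h/p(-79) = -4454/(-7 - 79) = -4454/(-86) = -4454*(-1/86) = 2227/43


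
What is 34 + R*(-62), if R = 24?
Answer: -1454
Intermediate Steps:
34 + R*(-62) = 34 + 24*(-62) = 34 - 1488 = -1454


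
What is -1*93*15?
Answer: -1395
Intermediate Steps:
-1*93*15 = -93*15 = -1395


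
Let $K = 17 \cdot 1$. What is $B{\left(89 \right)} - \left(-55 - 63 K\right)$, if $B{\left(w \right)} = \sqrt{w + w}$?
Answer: $1126 + \sqrt{178} \approx 1139.3$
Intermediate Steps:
$K = 17$
$B{\left(w \right)} = \sqrt{2} \sqrt{w}$ ($B{\left(w \right)} = \sqrt{2 w} = \sqrt{2} \sqrt{w}$)
$B{\left(89 \right)} - \left(-55 - 63 K\right) = \sqrt{2} \sqrt{89} - \left(-55 - 1071\right) = \sqrt{178} - \left(-55 - 1071\right) = \sqrt{178} - -1126 = \sqrt{178} + 1126 = 1126 + \sqrt{178}$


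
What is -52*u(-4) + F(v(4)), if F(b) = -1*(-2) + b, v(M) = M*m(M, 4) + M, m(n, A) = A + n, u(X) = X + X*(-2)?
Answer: -170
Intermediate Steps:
u(X) = -X (u(X) = X - 2*X = -X)
v(M) = M + M*(4 + M) (v(M) = M*(4 + M) + M = M + M*(4 + M))
F(b) = 2 + b
-52*u(-4) + F(v(4)) = -(-52)*(-4) + (2 + 4*(5 + 4)) = -52*4 + (2 + 4*9) = -208 + (2 + 36) = -208 + 38 = -170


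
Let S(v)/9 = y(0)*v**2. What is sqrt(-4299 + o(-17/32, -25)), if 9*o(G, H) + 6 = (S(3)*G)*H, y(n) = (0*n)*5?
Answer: I*sqrt(38697)/3 ≈ 65.572*I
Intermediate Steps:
y(n) = 0 (y(n) = 0*5 = 0)
S(v) = 0 (S(v) = 9*(0*v**2) = 9*0 = 0)
o(G, H) = -2/3 (o(G, H) = -2/3 + ((0*G)*H)/9 = -2/3 + (0*H)/9 = -2/3 + (1/9)*0 = -2/3 + 0 = -2/3)
sqrt(-4299 + o(-17/32, -25)) = sqrt(-4299 - 2/3) = sqrt(-12899/3) = I*sqrt(38697)/3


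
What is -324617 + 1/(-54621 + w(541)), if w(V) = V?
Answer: -17555287361/54080 ≈ -3.2462e+5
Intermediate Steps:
-324617 + 1/(-54621 + w(541)) = -324617 + 1/(-54621 + 541) = -324617 + 1/(-54080) = -324617 - 1/54080 = -17555287361/54080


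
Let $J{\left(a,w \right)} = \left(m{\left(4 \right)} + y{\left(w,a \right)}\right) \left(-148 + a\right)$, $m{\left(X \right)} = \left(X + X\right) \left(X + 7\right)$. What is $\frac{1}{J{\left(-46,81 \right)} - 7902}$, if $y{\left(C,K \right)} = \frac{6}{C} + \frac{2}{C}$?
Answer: $- \frac{81}{2024446} \approx -4.0011 \cdot 10^{-5}$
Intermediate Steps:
$y{\left(C,K \right)} = \frac{8}{C}$
$m{\left(X \right)} = 2 X \left(7 + X\right)$
$J{\left(a,w \right)} = \left(-148 + a\right) \left(88 + \frac{8}{w}\right)$ ($J{\left(a,w \right)} = \left(2 \cdot 4 \left(7 + 4\right) + \frac{8}{w}\right) \left(-148 + a\right) = \left(2 \cdot 4 \cdot 11 + \frac{8}{w}\right) \left(-148 + a\right) = \left(88 + \frac{8}{w}\right) \left(-148 + a\right) = \left(-148 + a\right) \left(88 + \frac{8}{w}\right)$)
$\frac{1}{J{\left(-46,81 \right)} - 7902} = \frac{1}{\frac{8 \left(-148 - 46 + 11 \cdot 81 \left(-148 - 46\right)\right)}{81} - 7902} = \frac{1}{8 \cdot \frac{1}{81} \left(-148 - 46 + 11 \cdot 81 \left(-194\right)\right) - 7902} = \frac{1}{8 \cdot \frac{1}{81} \left(-148 - 46 - 172854\right) - 7902} = \frac{1}{8 \cdot \frac{1}{81} \left(-173048\right) - 7902} = \frac{1}{- \frac{1384384}{81} - 7902} = \frac{1}{- \frac{2024446}{81}} = - \frac{81}{2024446}$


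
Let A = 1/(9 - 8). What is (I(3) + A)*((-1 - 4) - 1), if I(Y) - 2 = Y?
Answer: -36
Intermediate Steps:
I(Y) = 2 + Y
A = 1 (A = 1/1 = 1)
(I(3) + A)*((-1 - 4) - 1) = ((2 + 3) + 1)*((-1 - 4) - 1) = (5 + 1)*(-5 - 1) = 6*(-6) = -36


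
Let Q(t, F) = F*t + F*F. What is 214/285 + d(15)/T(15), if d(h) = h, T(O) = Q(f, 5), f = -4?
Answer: 1069/285 ≈ 3.7509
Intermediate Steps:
Q(t, F) = F**2 + F*t (Q(t, F) = F*t + F**2 = F**2 + F*t)
T(O) = 5 (T(O) = 5*(5 - 4) = 5*1 = 5)
214/285 + d(15)/T(15) = 214/285 + 15/5 = 214*(1/285) + 15*(1/5) = 214/285 + 3 = 1069/285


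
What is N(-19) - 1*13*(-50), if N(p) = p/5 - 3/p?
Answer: 61404/95 ≈ 646.36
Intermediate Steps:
N(p) = -3/p + p/5 (N(p) = p*(⅕) - 3/p = p/5 - 3/p = -3/p + p/5)
N(-19) - 1*13*(-50) = (-3/(-19) + (⅕)*(-19)) - 1*13*(-50) = (-3*(-1/19) - 19/5) - 13*(-50) = (3/19 - 19/5) + 650 = -346/95 + 650 = 61404/95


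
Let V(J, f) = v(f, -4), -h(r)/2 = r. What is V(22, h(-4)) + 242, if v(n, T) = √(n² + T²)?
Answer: 242 + 4*√5 ≈ 250.94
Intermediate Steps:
h(r) = -2*r
v(n, T) = √(T² + n²)
V(J, f) = √(16 + f²) (V(J, f) = √((-4)² + f²) = √(16 + f²))
V(22, h(-4)) + 242 = √(16 + (-2*(-4))²) + 242 = √(16 + 8²) + 242 = √(16 + 64) + 242 = √80 + 242 = 4*√5 + 242 = 242 + 4*√5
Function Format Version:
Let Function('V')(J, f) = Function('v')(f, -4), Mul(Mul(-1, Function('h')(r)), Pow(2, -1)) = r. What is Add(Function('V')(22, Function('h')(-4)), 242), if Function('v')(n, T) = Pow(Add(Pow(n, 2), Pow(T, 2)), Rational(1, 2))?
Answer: Add(242, Mul(4, Pow(5, Rational(1, 2)))) ≈ 250.94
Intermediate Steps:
Function('h')(r) = Mul(-2, r)
Function('v')(n, T) = Pow(Add(Pow(T, 2), Pow(n, 2)), Rational(1, 2))
Function('V')(J, f) = Pow(Add(16, Pow(f, 2)), Rational(1, 2)) (Function('V')(J, f) = Pow(Add(Pow(-4, 2), Pow(f, 2)), Rational(1, 2)) = Pow(Add(16, Pow(f, 2)), Rational(1, 2)))
Add(Function('V')(22, Function('h')(-4)), 242) = Add(Pow(Add(16, Pow(Mul(-2, -4), 2)), Rational(1, 2)), 242) = Add(Pow(Add(16, Pow(8, 2)), Rational(1, 2)), 242) = Add(Pow(Add(16, 64), Rational(1, 2)), 242) = Add(Pow(80, Rational(1, 2)), 242) = Add(Mul(4, Pow(5, Rational(1, 2))), 242) = Add(242, Mul(4, Pow(5, Rational(1, 2))))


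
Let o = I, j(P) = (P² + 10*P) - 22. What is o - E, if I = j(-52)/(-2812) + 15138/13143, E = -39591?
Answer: 243870487241/6159686 ≈ 39591.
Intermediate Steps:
j(P) = -22 + P² + 10*P
I = 2358815/6159686 (I = (-22 + (-52)² + 10*(-52))/(-2812) + 15138/13143 = (-22 + 2704 - 520)*(-1/2812) + 15138*(1/13143) = 2162*(-1/2812) + 5046/4381 = -1081/1406 + 5046/4381 = 2358815/6159686 ≈ 0.38294)
o = 2358815/6159686 ≈ 0.38294
o - E = 2358815/6159686 - 1*(-39591) = 2358815/6159686 + 39591 = 243870487241/6159686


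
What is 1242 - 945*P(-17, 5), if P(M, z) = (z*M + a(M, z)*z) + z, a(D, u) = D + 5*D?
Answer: 558792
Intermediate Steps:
a(D, u) = 6*D
P(M, z) = z + 7*M*z (P(M, z) = (z*M + (6*M)*z) + z = (M*z + 6*M*z) + z = 7*M*z + z = z + 7*M*z)
1242 - 945*P(-17, 5) = 1242 - 4725*(1 + 7*(-17)) = 1242 - 4725*(1 - 119) = 1242 - 4725*(-118) = 1242 - 945*(-590) = 1242 + 557550 = 558792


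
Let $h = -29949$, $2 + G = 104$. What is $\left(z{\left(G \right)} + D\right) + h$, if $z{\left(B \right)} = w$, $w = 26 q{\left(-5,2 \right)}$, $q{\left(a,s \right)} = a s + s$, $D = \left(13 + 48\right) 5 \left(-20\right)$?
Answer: $-36257$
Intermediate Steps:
$G = 102$ ($G = -2 + 104 = 102$)
$D = -6100$ ($D = 61 \left(-100\right) = -6100$)
$q{\left(a,s \right)} = s + a s$
$w = -208$ ($w = 26 \cdot 2 \left(1 - 5\right) = 26 \cdot 2 \left(-4\right) = 26 \left(-8\right) = -208$)
$z{\left(B \right)} = -208$
$\left(z{\left(G \right)} + D\right) + h = \left(-208 - 6100\right) - 29949 = -6308 - 29949 = -36257$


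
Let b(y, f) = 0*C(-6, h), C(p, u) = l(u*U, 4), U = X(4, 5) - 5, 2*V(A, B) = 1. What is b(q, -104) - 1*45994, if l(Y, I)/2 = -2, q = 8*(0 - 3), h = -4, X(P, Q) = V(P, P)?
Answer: -45994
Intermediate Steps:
V(A, B) = 1/2 (V(A, B) = (1/2)*1 = 1/2)
X(P, Q) = 1/2
U = -9/2 (U = 1/2 - 5 = -9/2 ≈ -4.5000)
q = -24 (q = 8*(-3) = -24)
l(Y, I) = -4 (l(Y, I) = 2*(-2) = -4)
C(p, u) = -4
b(y, f) = 0 (b(y, f) = 0*(-4) = 0)
b(q, -104) - 1*45994 = 0 - 1*45994 = 0 - 45994 = -45994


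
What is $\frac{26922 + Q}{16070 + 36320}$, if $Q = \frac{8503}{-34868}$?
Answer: $\frac{938707793}{1826734520} \approx 0.51387$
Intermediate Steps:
$Q = - \frac{8503}{34868}$ ($Q = 8503 \left(- \frac{1}{34868}\right) = - \frac{8503}{34868} \approx -0.24386$)
$\frac{26922 + Q}{16070 + 36320} = \frac{26922 - \frac{8503}{34868}}{16070 + 36320} = \frac{938707793}{34868 \cdot 52390} = \frac{938707793}{34868} \cdot \frac{1}{52390} = \frac{938707793}{1826734520}$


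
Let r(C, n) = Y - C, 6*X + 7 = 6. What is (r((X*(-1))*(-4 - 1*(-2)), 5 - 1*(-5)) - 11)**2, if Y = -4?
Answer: 1936/9 ≈ 215.11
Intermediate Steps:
X = -1/6 (X = -7/6 + (1/6)*6 = -7/6 + 1 = -1/6 ≈ -0.16667)
r(C, n) = -4 - C
(r((X*(-1))*(-4 - 1*(-2)), 5 - 1*(-5)) - 11)**2 = ((-4 - (-1/6*(-1))*(-4 - 1*(-2))) - 11)**2 = ((-4 - (-4 + 2)/6) - 11)**2 = ((-4 - (-2)/6) - 11)**2 = ((-4 - 1*(-1/3)) - 11)**2 = ((-4 + 1/3) - 11)**2 = (-11/3 - 11)**2 = (-44/3)**2 = 1936/9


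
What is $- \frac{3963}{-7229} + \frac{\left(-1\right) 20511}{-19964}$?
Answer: $\frac{227391351}{144319756} \approx 1.5756$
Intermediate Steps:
$- \frac{3963}{-7229} + \frac{\left(-1\right) 20511}{-19964} = \left(-3963\right) \left(- \frac{1}{7229}\right) - - \frac{20511}{19964} = \frac{3963}{7229} + \frac{20511}{19964} = \frac{227391351}{144319756}$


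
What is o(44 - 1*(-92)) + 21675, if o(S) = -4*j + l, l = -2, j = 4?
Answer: 21657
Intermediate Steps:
o(S) = -18 (o(S) = -4*4 - 2 = -16 - 2 = -18)
o(44 - 1*(-92)) + 21675 = -18 + 21675 = 21657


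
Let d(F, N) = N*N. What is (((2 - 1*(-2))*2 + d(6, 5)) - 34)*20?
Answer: -20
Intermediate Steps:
d(F, N) = N²
(((2 - 1*(-2))*2 + d(6, 5)) - 34)*20 = (((2 - 1*(-2))*2 + 5²) - 34)*20 = (((2 + 2)*2 + 25) - 34)*20 = ((4*2 + 25) - 34)*20 = ((8 + 25) - 34)*20 = (33 - 34)*20 = -1*20 = -20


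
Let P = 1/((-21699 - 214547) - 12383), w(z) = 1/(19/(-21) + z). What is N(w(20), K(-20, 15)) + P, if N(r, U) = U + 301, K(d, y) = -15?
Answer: 71107893/248629 ≈ 286.00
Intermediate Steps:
w(z) = 1/(-19/21 + z) (w(z) = 1/(19*(-1/21) + z) = 1/(-19/21 + z))
N(r, U) = 301 + U
P = -1/248629 (P = 1/(-236246 - 12383) = 1/(-248629) = -1/248629 ≈ -4.0221e-6)
N(w(20), K(-20, 15)) + P = (301 - 15) - 1/248629 = 286 - 1/248629 = 71107893/248629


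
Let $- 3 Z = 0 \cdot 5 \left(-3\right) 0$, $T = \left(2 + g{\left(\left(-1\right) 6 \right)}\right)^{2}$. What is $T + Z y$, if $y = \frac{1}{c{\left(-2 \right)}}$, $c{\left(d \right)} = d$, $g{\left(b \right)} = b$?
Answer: $16$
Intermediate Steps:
$T = 16$ ($T = \left(2 - 6\right)^{2} = \left(-4\right)^{2} = 16$)
$y = - \frac{1}{2}$ ($y = \frac{1}{-2} = - \frac{1}{2} \approx -0.5$)
$Z = 0$ ($Z = - \frac{0 \cdot 5 \left(-3\right) 0}{3} = - \frac{0 \left(-3\right) 0}{3} = - \frac{0 \cdot 0}{3} = \left(- \frac{1}{3}\right) 0 = 0$)
$T + Z y = 16 + 0 \left(- \frac{1}{2}\right) = 16 + 0 = 16$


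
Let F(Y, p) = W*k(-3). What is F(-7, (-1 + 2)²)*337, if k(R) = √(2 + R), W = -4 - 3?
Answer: -2359*I ≈ -2359.0*I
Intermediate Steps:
W = -7
F(Y, p) = -7*I (F(Y, p) = -7*√(2 - 3) = -7*I)
F(-7, (-1 + 2)²)*337 = -7*I*337 = -2359*I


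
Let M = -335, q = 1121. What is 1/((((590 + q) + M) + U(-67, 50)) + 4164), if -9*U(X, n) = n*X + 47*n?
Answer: 9/50860 ≈ 0.00017696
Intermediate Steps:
U(X, n) = -47*n/9 - X*n/9 (U(X, n) = -(n*X + 47*n)/9 = -(X*n + 47*n)/9 = -(47*n + X*n)/9 = -47*n/9 - X*n/9)
1/((((590 + q) + M) + U(-67, 50)) + 4164) = 1/((((590 + 1121) - 335) - ⅑*50*(47 - 67)) + 4164) = 1/(((1711 - 335) - ⅑*50*(-20)) + 4164) = 1/((1376 + 1000/9) + 4164) = 1/(13384/9 + 4164) = 1/(50860/9) = 9/50860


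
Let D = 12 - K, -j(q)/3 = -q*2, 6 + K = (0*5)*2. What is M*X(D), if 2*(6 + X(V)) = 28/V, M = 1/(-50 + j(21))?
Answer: -47/684 ≈ -0.068713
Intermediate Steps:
K = -6 (K = -6 + (0*5)*2 = -6 + 0*2 = -6 + 0 = -6)
j(q) = 6*q (j(q) = -3*(-q)*2 = -(-6)*q = 6*q)
M = 1/76 (M = 1/(-50 + 6*21) = 1/(-50 + 126) = 1/76 ≈ 0.013158)
D = 18 (D = 12 - 1*(-6) = 12 + 6 = 18)
X(V) = -6 + 14/V (X(V) = -6 + (28/V)/2 = -6 + 14/V)
M*X(D) = (-6 + 14/18)/76 = (-6 + 14*(1/18))/76 = (-6 + 7/9)/76 = (1/76)*(-47/9) = -47/684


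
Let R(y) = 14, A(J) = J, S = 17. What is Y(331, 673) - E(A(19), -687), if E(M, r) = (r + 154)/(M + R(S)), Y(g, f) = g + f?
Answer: 33665/33 ≈ 1020.2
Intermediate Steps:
Y(g, f) = f + g
E(M, r) = (154 + r)/(14 + M) (E(M, r) = (r + 154)/(M + 14) = (154 + r)/(14 + M))
Y(331, 673) - E(A(19), -687) = (673 + 331) - (154 - 687)/(14 + 19) = 1004 - (-533)/33 = 1004 - 1*(-533/33) = 1004 + 533/33 = 33665/33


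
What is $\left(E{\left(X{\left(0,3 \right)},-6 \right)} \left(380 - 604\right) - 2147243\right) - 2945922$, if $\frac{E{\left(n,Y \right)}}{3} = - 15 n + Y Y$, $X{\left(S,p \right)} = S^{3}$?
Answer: $-5117357$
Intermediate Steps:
$E{\left(n,Y \right)} = - 45 n + 3 Y^{2}$ ($E{\left(n,Y \right)} = 3 \left(- 15 n + Y Y\right) = 3 \left(- 15 n + Y^{2}\right) = 3 \left(Y^{2} - 15 n\right) = - 45 n + 3 Y^{2}$)
$\left(E{\left(X{\left(0,3 \right)},-6 \right)} \left(380 - 604\right) - 2147243\right) - 2945922 = \left(\left(- 45 \cdot 0^{3} + 3 \left(-6\right)^{2}\right) \left(380 - 604\right) - 2147243\right) - 2945922 = \left(\left(\left(-45\right) 0 + 3 \cdot 36\right) \left(-224\right) - 2147243\right) - 2945922 = \left(\left(0 + 108\right) \left(-224\right) - 2147243\right) - 2945922 = \left(108 \left(-224\right) - 2147243\right) - 2945922 = \left(-24192 - 2147243\right) - 2945922 = -2171435 - 2945922 = -5117357$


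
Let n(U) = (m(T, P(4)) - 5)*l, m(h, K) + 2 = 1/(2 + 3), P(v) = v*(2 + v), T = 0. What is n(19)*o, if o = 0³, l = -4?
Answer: 0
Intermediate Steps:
o = 0
m(h, K) = -9/5 (m(h, K) = -2 + 1/(2 + 3) = -2 + 1/5 = -2 + ⅕ = -9/5)
n(U) = 136/5 (n(U) = (-9/5 - 5)*(-4) = -34/5*(-4) = 136/5)
n(19)*o = (136/5)*0 = 0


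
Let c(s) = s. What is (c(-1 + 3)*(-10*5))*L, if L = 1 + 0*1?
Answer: -100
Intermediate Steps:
L = 1 (L = 1 + 0 = 1)
(c(-1 + 3)*(-10*5))*L = ((-1 + 3)*(-10*5))*1 = (2*(-50))*1 = -100*1 = -100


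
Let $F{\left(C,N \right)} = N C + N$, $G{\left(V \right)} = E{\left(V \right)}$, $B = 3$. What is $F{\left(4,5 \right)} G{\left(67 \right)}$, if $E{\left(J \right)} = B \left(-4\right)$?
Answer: $-300$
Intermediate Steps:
$E{\left(J \right)} = -12$ ($E{\left(J \right)} = 3 \left(-4\right) = -12$)
$G{\left(V \right)} = -12$
$F{\left(C,N \right)} = N + C N$ ($F{\left(C,N \right)} = C N + N = N + C N$)
$F{\left(4,5 \right)} G{\left(67 \right)} = 5 \left(1 + 4\right) \left(-12\right) = 5 \cdot 5 \left(-12\right) = 25 \left(-12\right) = -300$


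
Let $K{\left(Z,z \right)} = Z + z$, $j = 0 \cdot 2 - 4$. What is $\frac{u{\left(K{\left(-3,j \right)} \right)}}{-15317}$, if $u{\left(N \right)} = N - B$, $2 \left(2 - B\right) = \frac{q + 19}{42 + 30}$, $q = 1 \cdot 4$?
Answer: $\frac{1273}{2205648} \approx 0.00057715$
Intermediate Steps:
$q = 4$
$j = -4$ ($j = 0 - 4 = -4$)
$B = \frac{265}{144}$ ($B = 2 - \frac{\left(4 + 19\right) \frac{1}{42 + 30}}{2} = 2 - \frac{23 \cdot \frac{1}{72}}{2} = 2 - \frac{23}{144} = \frac{265}{144} \approx 1.8403$)
$u{\left(N \right)} = - \frac{265}{144} + N$ ($u{\left(N \right)} = N - \frac{265}{144} = - \frac{265}{144} + N$)
$\frac{u{\left(K{\left(-3,j \right)} \right)}}{-15317} = \frac{- \frac{265}{144} - 7}{-15317} = \left(- \frac{265}{144} - 7\right) \left(- \frac{1}{15317}\right) = \left(- \frac{1273}{144}\right) \left(- \frac{1}{15317}\right) = \frac{1273}{2205648}$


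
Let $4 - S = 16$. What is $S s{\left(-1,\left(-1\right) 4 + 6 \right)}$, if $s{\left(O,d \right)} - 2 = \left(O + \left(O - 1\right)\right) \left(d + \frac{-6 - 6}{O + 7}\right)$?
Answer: $-24$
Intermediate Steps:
$S = -12$ ($S = 4 - 16 = -12$)
$s{\left(O,d \right)} = 2 + \left(-1 + 2 O\right) \left(d - \frac{12}{7 + O}\right)$ ($s{\left(O,d \right)} = 2 + \left(O + \left(O - 1\right)\right) \left(d + \frac{-6 - 6}{O + 7}\right) = 2 + \left(O + \left(-1 + O\right)\right) \left(d - \frac{12}{7 + O}\right) = 2 + \left(-1 + 2 O\right) \left(d - \frac{12}{7 + O}\right)$)
$S s{\left(-1,\left(-1\right) 4 + 6 \right)} = - 12 \frac{26 - -22 - 7 \left(\left(-1\right) 4 + 6\right) + 2 \left(\left(-1\right) 4 + 6\right) \left(-1\right)^{2} + 13 \left(-1\right) \left(\left(-1\right) 4 + 6\right)}{7 - 1} = - 12 \frac{26 + 22 - 7 \left(-4 + 6\right) + 2 \left(-4 + 6\right) 1 + 13 \left(-1\right) \left(-4 + 6\right)}{6} = - 12 \frac{26 + 22 - 14 + 2 \cdot 2 \cdot 1 + 13 \left(-1\right) 2}{6} = - 12 \frac{26 + 22 - 14 + 4 - 26}{6} = - 12 \cdot \frac{1}{6} \cdot 12 = \left(-12\right) 2 = -24$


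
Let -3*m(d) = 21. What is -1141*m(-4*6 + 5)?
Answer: 7987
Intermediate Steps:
m(d) = -7 (m(d) = -1/3*21 = -7)
-1141*m(-4*6 + 5) = -1141*(-7) = 7987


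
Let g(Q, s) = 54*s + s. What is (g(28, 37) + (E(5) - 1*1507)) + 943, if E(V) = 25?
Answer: 1496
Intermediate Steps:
g(Q, s) = 55*s
(g(28, 37) + (E(5) - 1*1507)) + 943 = (55*37 + (25 - 1*1507)) + 943 = (2035 + (25 - 1507)) + 943 = (2035 - 1482) + 943 = 553 + 943 = 1496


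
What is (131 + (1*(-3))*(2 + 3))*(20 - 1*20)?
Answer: 0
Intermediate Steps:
(131 + (1*(-3))*(2 + 3))*(20 - 1*20) = (131 - 3*5)*(20 - 20) = (131 - 15)*0 = 116*0 = 0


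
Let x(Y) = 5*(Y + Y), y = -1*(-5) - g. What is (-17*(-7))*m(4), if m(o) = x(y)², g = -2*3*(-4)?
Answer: 4295900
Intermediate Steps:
g = 24 (g = -6*(-4) = 24)
y = -19 (y = -1*(-5) - 1*24 = 5 - 24 = -19)
x(Y) = 10*Y (x(Y) = 5*(2*Y) = 10*Y)
m(o) = 36100 (m(o) = (10*(-19))² = (-190)² = 36100)
(-17*(-7))*m(4) = -17*(-7)*36100 = 119*36100 = 4295900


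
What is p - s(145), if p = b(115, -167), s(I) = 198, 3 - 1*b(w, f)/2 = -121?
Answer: 50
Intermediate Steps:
b(w, f) = 248 (b(w, f) = 6 - 2*(-121) = 6 + 242 = 248)
p = 248
p - s(145) = 248 - 1*198 = 248 - 198 = 50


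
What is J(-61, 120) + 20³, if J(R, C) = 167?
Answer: 8167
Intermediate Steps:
J(-61, 120) + 20³ = 167 + 20³ = 167 + 8000 = 8167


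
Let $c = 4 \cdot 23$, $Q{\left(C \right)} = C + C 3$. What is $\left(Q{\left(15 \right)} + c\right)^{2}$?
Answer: $23104$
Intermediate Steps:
$Q{\left(C \right)} = 4 C$ ($Q{\left(C \right)} = C + 3 C = 4 C$)
$c = 92$
$\left(Q{\left(15 \right)} + c\right)^{2} = \left(4 \cdot 15 + 92\right)^{2} = \left(60 + 92\right)^{2} = 152^{2} = 23104$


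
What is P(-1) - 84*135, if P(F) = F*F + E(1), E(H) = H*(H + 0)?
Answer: -11338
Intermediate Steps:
E(H) = H² (E(H) = H*H = H²)
P(F) = 1 + F² (P(F) = F*F + 1² = F² + 1 = 1 + F²)
P(-1) - 84*135 = (1 + (-1)²) - 84*135 = (1 + 1) - 11340 = 2 - 11340 = -11338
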